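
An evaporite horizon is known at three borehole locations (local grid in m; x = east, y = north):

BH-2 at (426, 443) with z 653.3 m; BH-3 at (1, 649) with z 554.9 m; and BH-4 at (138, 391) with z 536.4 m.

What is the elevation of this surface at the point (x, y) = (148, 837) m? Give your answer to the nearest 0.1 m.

656.9 m

Two edge vectors: BH-2→BH-3 = (-425, 206, -98.4), BH-2→BH-4 = (-288, -52, -116.9).
Normal n = (BH-2→BH-3) × (BH-2→BH-4) = (-29198.2, -21343.3, 81428).
So ∂z/∂x = −n_x/n_z = 0.35858 and ∂z/∂y = −n_y/n_z = 0.26211.
Intercept c from BH-2: 653.3 − 152.75 − 116.12 = 384.43.
At (148, 837): z = 53.1 + 219.4 + 384.43 = 656.9 m.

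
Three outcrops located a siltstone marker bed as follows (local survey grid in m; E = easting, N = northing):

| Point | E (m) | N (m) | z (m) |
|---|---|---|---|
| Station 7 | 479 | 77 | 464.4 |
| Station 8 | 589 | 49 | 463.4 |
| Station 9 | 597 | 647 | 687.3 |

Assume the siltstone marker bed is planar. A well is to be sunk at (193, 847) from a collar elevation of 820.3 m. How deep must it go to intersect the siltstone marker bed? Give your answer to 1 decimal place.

93.1 m

Let the plane be z = a·E + b·N + c.
Station 8−Station 7: 110a − 28b = −1;  Station 9−Station 7: 118a + 570b = 222.9.
Solving gives a = 0.08592, b = 0.37327.
Then c = 464.4 − a·479 − b·77 = 394.50.
At (193, 847): z_contact = 16.58 + 316.16 + 394.50 = 727.24 m.
Depth below ground = 820.3 − 727.24 = 93.1 m.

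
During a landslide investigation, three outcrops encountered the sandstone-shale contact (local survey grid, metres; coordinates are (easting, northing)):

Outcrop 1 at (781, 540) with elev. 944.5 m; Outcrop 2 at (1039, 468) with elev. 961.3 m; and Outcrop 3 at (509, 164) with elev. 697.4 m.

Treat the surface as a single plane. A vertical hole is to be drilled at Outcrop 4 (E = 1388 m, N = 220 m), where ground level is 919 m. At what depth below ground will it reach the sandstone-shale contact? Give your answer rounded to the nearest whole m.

11 m

Two edge vectors: Outcrop 1→Outcrop 2 = (258, -72, 16.8), Outcrop 1→Outcrop 3 = (-272, -376, -247.1).
Normal n = (Outcrop 1→Outcrop 2) × (Outcrop 1→Outcrop 3) = (24108, 59182.2, -116592).
So ∂z/∂E = −n_x/n_z = 0.20677 and ∂z/∂N = −n_y/n_z = 0.50760.
Intercept c from Outcrop 1: 944.5 − 161.49 − 274.10 = 508.91.
At (1388, 220): z_contact = 287.0 + 111.7 + 508.91 = 907.6 m.
Depth below ground = 919 − 907.6 = 11 m.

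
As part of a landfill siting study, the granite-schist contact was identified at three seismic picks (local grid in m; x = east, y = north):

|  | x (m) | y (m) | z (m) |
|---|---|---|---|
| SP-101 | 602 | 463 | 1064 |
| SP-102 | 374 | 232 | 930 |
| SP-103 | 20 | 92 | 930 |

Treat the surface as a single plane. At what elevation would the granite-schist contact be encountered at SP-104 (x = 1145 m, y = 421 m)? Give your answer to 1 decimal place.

Let the plane be z = a·x + b·y + c.
SP-102−SP-101: −228a − 231b = −134;  SP-103−SP-101: −582a − 371b = −134.
Solving gives a = −0.376299, b = 0.951498.
Then c = 1064 − a·602 − b·463 = 849.99.
At (1145, 421): z = −430.9 + 400.6 + 849.99 = 819.7 m.

819.7 m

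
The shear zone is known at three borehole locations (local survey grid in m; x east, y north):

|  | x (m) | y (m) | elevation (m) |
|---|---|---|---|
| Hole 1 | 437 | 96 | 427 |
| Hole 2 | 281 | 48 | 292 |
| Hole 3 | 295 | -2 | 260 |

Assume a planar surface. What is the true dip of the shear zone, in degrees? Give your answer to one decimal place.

45.5°

Let the plane be z = a·x + b·y + c.
Hole 2−Hole 1: −156a − 48b = −135;  Hole 3−Hole 1: −142a − 98b = −167.
Solving gives a = 0.61544, b = 0.81232.
Gradient magnitude |∇z| = √(a² + b²) = √(0.37877 + 0.65987) = 1.01913.
True dip = arctan(1.01913) = 45.5°, dipping toward SW (azimuth ≈ 217°).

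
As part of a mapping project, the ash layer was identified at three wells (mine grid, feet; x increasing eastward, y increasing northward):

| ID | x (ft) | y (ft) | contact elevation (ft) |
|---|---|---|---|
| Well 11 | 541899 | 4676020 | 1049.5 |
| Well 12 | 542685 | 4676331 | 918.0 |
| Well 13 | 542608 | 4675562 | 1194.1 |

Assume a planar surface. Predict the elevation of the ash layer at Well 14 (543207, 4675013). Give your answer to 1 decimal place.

Let the plane be z = a·x + b·y + c.
Well 12−Well 11: 786a + 311b = −131.5;  Well 13−Well 11: 709a − 458b = 144.6.
Solving gives a = −0.026282070, b = −0.356406087.
Then c = 1049.5 − a·541899 − b·4676020 = 1681853.72.
At (543207, 4675013): z = −14276.6 − 1666203.1 + 1681853.72 = 1374.0 ft.

1374.0 ft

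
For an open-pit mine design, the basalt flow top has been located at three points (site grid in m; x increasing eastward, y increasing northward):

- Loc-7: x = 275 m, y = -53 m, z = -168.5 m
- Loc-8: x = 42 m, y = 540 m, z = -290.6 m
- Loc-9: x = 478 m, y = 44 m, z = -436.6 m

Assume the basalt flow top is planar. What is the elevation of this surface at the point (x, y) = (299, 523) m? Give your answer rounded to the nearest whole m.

-545 m

Let the plane be z = a·x + b·y + c.
Loc-8−Loc-7: −233a + 593b = −122.1;  Loc-9−Loc-7: 203a + 97b = −268.1.
Solving gives a = −1.02909, b = −0.61025.
Then c = -168.5 − a·275 − b·-53 = 82.16.
At (299, 523): z = −307.7 − 319.2 + 82.16 = -544.7 m.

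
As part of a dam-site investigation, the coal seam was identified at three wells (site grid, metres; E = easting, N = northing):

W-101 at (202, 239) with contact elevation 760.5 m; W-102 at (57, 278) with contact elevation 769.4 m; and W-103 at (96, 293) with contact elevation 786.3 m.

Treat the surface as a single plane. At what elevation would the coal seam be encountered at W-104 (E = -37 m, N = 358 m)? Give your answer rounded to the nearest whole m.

817 m

Let the plane be z = a·E + b·N + c.
W-102−W-101: −145a + 39b = 8.9;  W-103−W-101: −106a + 54b = 25.8.
Solving gives a = 0.14221, b = 0.75693.
Then c = 760.5 − a·202 − b·239 = 550.87.
At (-37, 358): z = −5.3 + 271.0 + 550.87 = 816.6 m.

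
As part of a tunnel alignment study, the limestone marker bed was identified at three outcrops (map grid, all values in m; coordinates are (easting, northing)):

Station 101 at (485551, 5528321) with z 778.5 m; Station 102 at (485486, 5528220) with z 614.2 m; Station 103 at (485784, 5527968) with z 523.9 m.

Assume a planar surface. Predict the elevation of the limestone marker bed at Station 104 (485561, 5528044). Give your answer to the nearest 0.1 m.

Two edge vectors: Station 101→Station 102 = (-65, -101, -164.3), Station 101→Station 103 = (233, -353, -254.6).
Normal n = (Station 101→Station 102) × (Station 101→Station 103) = (-32283.3, -54830.9, 46478).
So ∂z/∂E = −n_x/n_z = 0.694593141 and ∂z/∂N = −n_y/n_z = 1.179717286.
Intercept c from Station 101: 778.5 − 337260.39 − 6521855.84 = −6858337.74.
At (485561, 5528044): z = 337267.3 + 6521529.1 − 6858337.74 = 458.7 m.

458.7 m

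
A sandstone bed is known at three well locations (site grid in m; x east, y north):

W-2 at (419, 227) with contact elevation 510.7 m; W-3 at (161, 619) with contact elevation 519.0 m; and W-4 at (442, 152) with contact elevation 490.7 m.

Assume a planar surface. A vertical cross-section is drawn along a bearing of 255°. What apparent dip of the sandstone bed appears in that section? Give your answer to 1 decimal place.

Two edge vectors: W-2→W-3 = (-258, 392, 8.3), W-2→W-4 = (23, -75, -20).
Normal n = (W-2→W-3) × (W-2→W-4) = (-7217.5, -4969.1, 10334).
So ∂z/∂x = −n_x/n_z = 0.69842 and ∂z/∂y = −n_y/n_z = 0.48085.
Unit vector along 255° is (sin 255°, cos 255°) = (-0.9659, -0.2588).
Slope in that direction = a·(-0.9659) + b·(-0.2588) = −0.79908.
Apparent dip = arctan|0.79908| = 38.6° (true dip is 40.3°, so apparent ≤ true as expected).

38.6°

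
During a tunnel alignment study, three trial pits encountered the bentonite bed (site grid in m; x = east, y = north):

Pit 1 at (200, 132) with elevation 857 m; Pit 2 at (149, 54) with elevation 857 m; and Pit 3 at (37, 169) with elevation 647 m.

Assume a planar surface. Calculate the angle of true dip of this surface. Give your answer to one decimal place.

Two edge vectors: Pit 1→Pit 2 = (-51, -78, 0), Pit 1→Pit 3 = (-163, 37, -210).
Normal n = (Pit 1→Pit 2) × (Pit 1→Pit 3) = (16380, -10710, -14601).
So ∂z/∂x = −n_x/n_z = 1.12184 and ∂z/∂y = −n_y/n_z = −0.73351.
Gradient magnitude |∇z| = √(a² + b²) = √(1.25853 + 0.53804) = 1.34036.
True dip = arctan(1.34036) = 53.3°, dipping toward WNW (azimuth ≈ 303°).

53.3°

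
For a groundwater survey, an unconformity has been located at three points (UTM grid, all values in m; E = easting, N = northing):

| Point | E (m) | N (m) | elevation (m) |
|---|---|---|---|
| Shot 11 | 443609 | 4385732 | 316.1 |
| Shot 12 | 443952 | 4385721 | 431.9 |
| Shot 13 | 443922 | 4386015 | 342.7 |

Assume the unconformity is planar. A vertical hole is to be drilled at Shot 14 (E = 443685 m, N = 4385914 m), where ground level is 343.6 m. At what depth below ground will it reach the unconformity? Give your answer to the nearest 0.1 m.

51.6 m

Let the plane be z = a·E + b·N + c.
Shot 12−Shot 11: 343a − 11b = 115.8;  Shot 13−Shot 11: 313a + 283b = 26.6.
Solving gives a = 0.328955747, b = −0.269834448.
Then c = 316.1 − a·443609 − b·4385732 = 1037809.94.
At (443685, 4385914): z_contact = 145952.73 − 1183470.68 + 1037809.94 = 291.99 m.
Depth below ground = 343.6 − 291.99 = 51.6 m.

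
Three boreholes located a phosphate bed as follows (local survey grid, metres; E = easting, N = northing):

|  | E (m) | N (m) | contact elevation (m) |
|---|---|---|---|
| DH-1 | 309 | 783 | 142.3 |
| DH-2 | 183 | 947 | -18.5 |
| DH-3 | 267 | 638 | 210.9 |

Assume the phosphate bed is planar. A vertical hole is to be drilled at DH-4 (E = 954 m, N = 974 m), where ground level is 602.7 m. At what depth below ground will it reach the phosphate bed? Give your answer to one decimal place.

Two edge vectors: DH-1→DH-2 = (-126, 164, -160.8), DH-1→DH-3 = (-42, -145, 68.6).
Normal n = (DH-1→DH-2) × (DH-1→DH-3) = (-12065.6, 15397.2, 25158).
So ∂z/∂E = −n_x/n_z = 0.47959 and ∂z/∂N = −n_y/n_z = −0.61202.
Intercept c from DH-1: 142.3 − 148.19 + 479.21 = 473.32.
At (954, 974): z_contact = 457.53 − 596.11 + 473.32 = 334.74 m.
Depth below ground = 602.7 − 334.74 = 268.0 m.

268.0 m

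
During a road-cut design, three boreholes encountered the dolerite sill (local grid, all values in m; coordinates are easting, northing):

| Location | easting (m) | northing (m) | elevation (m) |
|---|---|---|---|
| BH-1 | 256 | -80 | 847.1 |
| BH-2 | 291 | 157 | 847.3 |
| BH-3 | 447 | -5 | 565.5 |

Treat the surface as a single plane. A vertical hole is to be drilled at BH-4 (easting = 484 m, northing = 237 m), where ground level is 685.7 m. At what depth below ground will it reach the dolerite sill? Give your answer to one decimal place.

Two edge vectors: BH-1→BH-2 = (35, 237, 0.2), BH-1→BH-3 = (191, 75, -281.6).
Normal n = (BH-1→BH-2) × (BH-1→BH-3) = (-66754.2, 9894.2, -42642).
So ∂z/∂easting = −n_x/n_z = −1.56546 and ∂z/∂northing = −n_y/n_z = 0.23203.
Intercept c from BH-1: 847.1 + 400.76 + 18.56 = 1266.42.
At (484, 237): z_contact = −757.68 + 54.99 + 1266.42 = 563.73 m.
Depth below ground = 685.7 − 563.73 = 122.0 m.

122.0 m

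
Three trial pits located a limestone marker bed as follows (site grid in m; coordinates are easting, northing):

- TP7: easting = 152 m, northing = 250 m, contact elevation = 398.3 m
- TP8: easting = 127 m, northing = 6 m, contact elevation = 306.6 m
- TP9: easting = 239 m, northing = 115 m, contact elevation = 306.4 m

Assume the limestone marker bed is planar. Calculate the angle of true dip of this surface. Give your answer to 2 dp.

Let the plane be z = a·easting + b·northing + c.
TP8−TP7: −25a − 244b = −91.7;  TP9−TP7: 87a − 135b = −91.9.
Solving gives a = −0.40825, b = 0.41765.
Gradient magnitude |∇z| = √(a² + b²) = √(0.16667 + 0.17443) = 0.58403.
True dip = arctan(0.58403) = 30.29°, dipping toward SE (azimuth ≈ 136°).

30.29°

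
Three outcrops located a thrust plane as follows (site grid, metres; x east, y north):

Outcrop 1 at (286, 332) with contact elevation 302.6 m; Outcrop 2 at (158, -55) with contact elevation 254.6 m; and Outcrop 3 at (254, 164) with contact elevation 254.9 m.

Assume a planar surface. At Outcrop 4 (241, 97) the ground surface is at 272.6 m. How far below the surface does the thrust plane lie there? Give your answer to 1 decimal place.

36.5 m

Two edge vectors: Outcrop 1→Outcrop 2 = (-128, -387, -48), Outcrop 1→Outcrop 3 = (-32, -168, -47.7).
Normal n = (Outcrop 1→Outcrop 2) × (Outcrop 1→Outcrop 3) = (10395.9, -4569.6, 9120).
So ∂z/∂x = −n_x/n_z = −1.13990 and ∂z/∂y = −n_y/n_z = 0.50105.
Intercept c from Outcrop 1: 302.6 + 326.01 − 166.35 = 462.26.
At (241, 97): z_contact = −274.72 + 48.60 + 462.26 = 236.15 m.
Depth below ground = 272.6 − 236.15 = 36.5 m.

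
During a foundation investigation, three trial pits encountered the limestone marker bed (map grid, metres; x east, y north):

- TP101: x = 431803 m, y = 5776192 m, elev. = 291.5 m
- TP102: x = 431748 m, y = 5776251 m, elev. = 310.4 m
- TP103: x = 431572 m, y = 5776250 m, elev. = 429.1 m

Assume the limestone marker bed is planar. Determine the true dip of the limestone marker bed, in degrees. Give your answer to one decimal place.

36.5°

Let the plane be z = a·x + b·y + c.
TP102−TP101: −55a + 59b = 18.9;  TP103−TP101: −231a + 58b = 137.6.
Solving gives a = −0.67269, b = −0.30674.
Gradient magnitude |∇z| = √(a² + b²) = √(0.45251 + 0.09409) = 0.73933.
True dip = arctan(0.73933) = 36.5°, dipping toward ENE (azimuth ≈ 065°).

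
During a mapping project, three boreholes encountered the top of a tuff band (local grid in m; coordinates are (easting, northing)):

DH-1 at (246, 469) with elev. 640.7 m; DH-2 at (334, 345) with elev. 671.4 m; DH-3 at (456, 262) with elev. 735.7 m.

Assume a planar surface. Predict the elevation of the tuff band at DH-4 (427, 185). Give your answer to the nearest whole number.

Two edge vectors: DH-1→DH-2 = (88, -124, 30.7), DH-1→DH-3 = (210, -207, 95).
Normal n = (DH-1→DH-2) × (DH-1→DH-3) = (-5425.1, -1913, 7824).
So ∂z/∂E = −n_x/n_z = 0.69339 and ∂z/∂N = −n_y/n_z = 0.24450.
Intercept c from DH-1: 640.7 − 170.57 − 114.67 = 355.45.
At (427, 185): z = 296.1 + 45.2 + 355.45 = 696.8 m.

697 m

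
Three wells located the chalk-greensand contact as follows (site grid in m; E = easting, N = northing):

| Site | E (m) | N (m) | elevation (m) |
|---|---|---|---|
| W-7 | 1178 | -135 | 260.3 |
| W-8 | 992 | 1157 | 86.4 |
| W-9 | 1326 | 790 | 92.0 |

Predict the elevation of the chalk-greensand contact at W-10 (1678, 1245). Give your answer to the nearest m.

Two edge vectors: W-7→W-8 = (-186, 1292, -173.9), W-7→W-9 = (148, 925, -168.3).
Normal n = (W-7→W-8) × (W-7→W-9) = (-56586.1, -57041, -363266).
So ∂z/∂E = −n_x/n_z = −0.15577 and ∂z/∂N = −n_y/n_z = −0.15702.
Intercept c from W-7: 260.3 + 183.50 − 21.20 = 422.60.
At (1678, 1245): z = −261.4 − 195.5 + 422.60 = -34.3 m.

-34 m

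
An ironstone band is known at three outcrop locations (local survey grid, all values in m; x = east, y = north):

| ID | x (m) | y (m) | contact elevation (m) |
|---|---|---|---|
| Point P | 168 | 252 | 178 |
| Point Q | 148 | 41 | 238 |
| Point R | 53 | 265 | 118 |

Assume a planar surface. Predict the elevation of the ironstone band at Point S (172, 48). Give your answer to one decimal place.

247.3 m

Two edge vectors: Point P→Point Q = (-20, -211, 60), Point P→Point R = (-115, 13, -60).
Normal n = (Point P→Point Q) × (Point P→Point R) = (11880, -8100, -24525).
So ∂z/∂x = −n_x/n_z = 0.48440 and ∂z/∂y = −n_y/n_z = −0.33028.
Intercept c from Point P: 178 − 81.38 + 83.23 = 179.85.
At (172, 48): z = 83.3 − 15.9 + 179.85 = 247.3 m.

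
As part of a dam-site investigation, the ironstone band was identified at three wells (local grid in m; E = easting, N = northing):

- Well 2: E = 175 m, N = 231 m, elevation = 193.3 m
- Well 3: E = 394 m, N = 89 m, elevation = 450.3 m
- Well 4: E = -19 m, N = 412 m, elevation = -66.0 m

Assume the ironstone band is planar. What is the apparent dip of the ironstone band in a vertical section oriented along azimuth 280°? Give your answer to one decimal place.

41.6°

Let the plane be z = a·E + b·N + c.
Well 3−Well 2: 219a − 142b = 257;  Well 4−Well 2: −194a + 181b = −259.3.
Solving gives a = 0.80195, b = −0.57305.
Unit vector along 280° is (sin 280°, cos 280°) = (-0.9848, 0.1736).
Slope in that direction = a·(-0.9848) + b·(0.1736) = −0.88928.
Apparent dip = arctan|0.88928| = 41.6° (true dip is 44.6°, so apparent ≤ true as expected).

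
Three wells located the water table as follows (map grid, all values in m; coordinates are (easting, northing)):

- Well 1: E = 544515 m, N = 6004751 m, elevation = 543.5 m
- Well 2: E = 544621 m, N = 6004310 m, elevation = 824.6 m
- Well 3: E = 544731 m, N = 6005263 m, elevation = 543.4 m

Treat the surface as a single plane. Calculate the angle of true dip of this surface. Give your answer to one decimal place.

46.2°

Let the plane be z = a·E + b·N + c.
Well 2−Well 1: 106a − 441b = 281.1;  Well 3−Well 1: 216a + 512b = −0.1.
Solving gives a = 0.96222, b = −0.40613.
Gradient magnitude |∇z| = √(a² + b²) = √(0.92587 + 0.16494) = 1.04442.
True dip = arctan(1.04442) = 46.2°, dipping toward WNW (azimuth ≈ 293°).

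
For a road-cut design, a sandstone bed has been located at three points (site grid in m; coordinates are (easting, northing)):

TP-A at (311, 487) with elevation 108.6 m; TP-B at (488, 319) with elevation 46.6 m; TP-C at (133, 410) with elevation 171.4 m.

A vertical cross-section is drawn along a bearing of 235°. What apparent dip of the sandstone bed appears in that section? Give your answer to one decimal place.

16.1°

Two edge vectors: TP-A→TP-B = (177, -168, -62), TP-A→TP-C = (-178, -77, 62.8).
Normal n = (TP-A→TP-B) × (TP-A→TP-C) = (-15324.4, -79.6, -43533).
So ∂z/∂E = −n_x/n_z = −0.35202 and ∂z/∂N = −n_y/n_z = −0.00183.
Unit vector along 235° is (sin 235°, cos 235°) = (-0.8192, -0.5736).
Slope in that direction = a·(-0.8192) + b·(-0.5736) = 0.28941.
Apparent dip = arctan|0.28941| = 16.1° (true dip is 19.4°, so apparent ≤ true as expected).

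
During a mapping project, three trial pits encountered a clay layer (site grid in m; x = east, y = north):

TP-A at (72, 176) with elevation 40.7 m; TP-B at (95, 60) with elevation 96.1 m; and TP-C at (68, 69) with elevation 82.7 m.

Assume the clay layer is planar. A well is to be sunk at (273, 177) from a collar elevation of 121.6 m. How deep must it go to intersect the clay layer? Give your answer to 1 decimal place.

Two edge vectors: TP-A→TP-B = (23, -116, 55.4), TP-A→TP-C = (-4, -107, 42).
Normal n = (TP-A→TP-B) × (TP-A→TP-C) = (1055.8, -1187.6, -2925).
So ∂z/∂x = −n_x/n_z = 0.36096 and ∂z/∂y = −n_y/n_z = −0.40602.
Intercept c from TP-A: 40.7 − 25.99 + 71.46 = 86.17.
At (273, 177): z_contact = 98.54 − 71.87 + 86.17 = 112.85 m.
Depth below ground = 121.6 − 112.85 = 8.8 m.

8.8 m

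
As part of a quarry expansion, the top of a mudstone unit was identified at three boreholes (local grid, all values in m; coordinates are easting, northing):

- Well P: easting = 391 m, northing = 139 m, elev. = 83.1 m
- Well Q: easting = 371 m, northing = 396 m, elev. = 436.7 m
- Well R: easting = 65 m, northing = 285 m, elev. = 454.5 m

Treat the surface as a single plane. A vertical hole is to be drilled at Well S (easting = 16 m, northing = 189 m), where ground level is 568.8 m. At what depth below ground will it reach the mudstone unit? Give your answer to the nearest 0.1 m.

Let the plane be z = a·easting + b·northing + c.
Well Q−Well P: −20a + 257b = 353.6;  Well R−Well P: −326a + 146b = 371.4.
Solving gives a = −0.54196, b = 1.33370.
Then c = 83.1 − a·391 − b·139 = 109.62.
At (16, 189): z_contact = −8.67 + 252.07 + 109.62 = 353.02 m.
Depth below ground = 568.8 − 353.02 = 215.8 m.

215.8 m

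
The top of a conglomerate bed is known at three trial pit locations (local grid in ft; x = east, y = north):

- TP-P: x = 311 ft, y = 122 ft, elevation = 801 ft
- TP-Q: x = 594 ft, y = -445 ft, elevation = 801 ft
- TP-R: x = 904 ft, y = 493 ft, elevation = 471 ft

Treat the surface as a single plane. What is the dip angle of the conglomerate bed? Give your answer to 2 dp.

Let the plane be z = a·x + b·y + c.
TP-Q−TP-P: 283a − 567b = 0;  TP-R−TP-P: 593a + 371b = −330.
Solving gives a = −0.42407, b = −0.21166.
Gradient magnitude |∇z| = √(a² + b²) = √(0.17984 + 0.04480) = 0.47396.
True dip = arctan(0.47396) = 25.36°, dipping toward ENE (azimuth ≈ 063°).

25.36°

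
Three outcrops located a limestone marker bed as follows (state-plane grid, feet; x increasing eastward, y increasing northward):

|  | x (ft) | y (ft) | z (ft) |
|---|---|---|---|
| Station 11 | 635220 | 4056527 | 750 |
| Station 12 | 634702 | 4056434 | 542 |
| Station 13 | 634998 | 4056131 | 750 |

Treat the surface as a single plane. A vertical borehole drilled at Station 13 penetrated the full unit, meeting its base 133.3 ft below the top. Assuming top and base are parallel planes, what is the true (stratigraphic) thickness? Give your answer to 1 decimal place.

118.7 ft

Two edge vectors: Station 11→Station 12 = (-518, -93, -208), Station 11→Station 13 = (-222, -396, 0).
Normal n = (Station 11→Station 12) × (Station 11→Station 13) = (-82368, 46176, 184482).
So ∂z/∂x = −n_x/n_z = 0.44648 and ∂z/∂y = −n_y/n_z = −0.25030.
|∇z| = √(a²+b²) = 0.51186, so dip δ = arctan(0.51186) = 27.11°.
True thickness = vertical thickness × cos δ = 133.3 × cos 27.11° = 118.7 ft.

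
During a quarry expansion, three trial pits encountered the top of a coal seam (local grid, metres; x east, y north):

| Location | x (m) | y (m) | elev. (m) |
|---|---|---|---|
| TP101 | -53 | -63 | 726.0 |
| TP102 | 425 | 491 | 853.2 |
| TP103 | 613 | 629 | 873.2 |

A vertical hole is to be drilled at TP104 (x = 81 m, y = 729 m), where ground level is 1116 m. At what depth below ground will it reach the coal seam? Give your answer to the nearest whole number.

Let the plane be z = a·x + b·y + c.
TP102−TP101: 478a + 554b = 127.2;  TP103−TP101: 666a + 692b = 147.2.
Solving gives a = −0.16952, b = 0.37587.
Then c = 726 − a·-53 − b·-63 = 740.70.
At (81, 729): z_contact = −13.7 + 274.0 + 740.70 = 1001.0 m.
Depth below ground = 1116 − 1001.0 = 115 m.

115 m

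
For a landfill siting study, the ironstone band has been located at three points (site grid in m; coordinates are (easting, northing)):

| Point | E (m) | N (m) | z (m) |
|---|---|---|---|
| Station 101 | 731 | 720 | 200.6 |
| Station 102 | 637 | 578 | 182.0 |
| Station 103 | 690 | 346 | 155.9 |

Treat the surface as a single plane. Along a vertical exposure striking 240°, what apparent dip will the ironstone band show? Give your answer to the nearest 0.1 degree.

4.4°

Two edge vectors: Station 101→Station 102 = (-94, -142, -18.6), Station 101→Station 103 = (-41, -374, -44.7).
Normal n = (Station 101→Station 102) × (Station 101→Station 103) = (-609, -3439.2, 29334).
So ∂z/∂E = −n_x/n_z = 0.02076 and ∂z/∂N = −n_y/n_z = 0.11724.
Unit vector along 240° is (sin 240°, cos 240°) = (-0.8660, -0.5000).
Slope in that direction = a·(-0.8660) + b·(-0.5000) = −0.07660.
Apparent dip = arctan|0.07660| = 4.4° (true dip is 6.8°, so apparent ≤ true as expected).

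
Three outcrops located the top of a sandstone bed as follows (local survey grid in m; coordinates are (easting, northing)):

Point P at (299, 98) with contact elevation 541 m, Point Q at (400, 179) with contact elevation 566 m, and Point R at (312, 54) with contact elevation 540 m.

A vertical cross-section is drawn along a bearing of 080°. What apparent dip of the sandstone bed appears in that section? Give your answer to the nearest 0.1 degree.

11.1°

Two edge vectors: Point P→Point Q = (101, 81, 25), Point P→Point R = (13, -44, -1).
Normal n = (Point P→Point Q) × (Point P→Point R) = (1019, 426, -5497).
So ∂z/∂E = −n_x/n_z = 0.18537 and ∂z/∂N = −n_y/n_z = 0.07750.
Unit vector along 080° is (sin 80°, cos 80°) = (0.9848, 0.1736).
Slope in that direction = a·(0.9848) + b·(0.1736) = 0.19601.
Apparent dip = arctan|0.19601| = 11.1° (true dip is 11.4°, so apparent ≤ true as expected).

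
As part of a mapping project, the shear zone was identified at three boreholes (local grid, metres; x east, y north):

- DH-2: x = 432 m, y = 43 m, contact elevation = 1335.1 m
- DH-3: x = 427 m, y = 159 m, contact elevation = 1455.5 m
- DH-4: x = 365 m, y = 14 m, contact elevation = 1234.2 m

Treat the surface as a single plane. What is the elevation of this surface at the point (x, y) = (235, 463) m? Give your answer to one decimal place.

1585.5 m

Two edge vectors: DH-2→DH-3 = (-5, 116, 120.4), DH-2→DH-4 = (-67, -29, -100.9).
Normal n = (DH-2→DH-3) × (DH-2→DH-4) = (-8212.8, -8571.3, 7917).
So ∂z/∂x = −n_x/n_z = 1.03736 and ∂z/∂y = −n_y/n_z = 1.08264.
Intercept c from DH-2: 1335.1 − 448.14 − 46.55 = 840.41.
At (235, 463): z = 243.8 + 501.3 + 840.41 = 1585.5 m.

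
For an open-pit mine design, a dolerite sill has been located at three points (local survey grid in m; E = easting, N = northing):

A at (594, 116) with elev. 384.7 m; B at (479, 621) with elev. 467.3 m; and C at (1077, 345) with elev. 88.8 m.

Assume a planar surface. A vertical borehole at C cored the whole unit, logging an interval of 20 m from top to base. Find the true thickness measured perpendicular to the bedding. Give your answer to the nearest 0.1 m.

17.0 m

Let the plane be z = a·E + b·N + c.
B−A: −115a + 505b = 82.6;  C−A: 483a + 229b = −295.9.
Solving gives a = −0.62292, b = 0.02171.
|∇z| = √(a²+b²) = 0.62330, so dip δ = arctan(0.62330) = 31.94°.
True thickness = vertical thickness × cos δ = 20 × cos 31.94° = 17.0 m.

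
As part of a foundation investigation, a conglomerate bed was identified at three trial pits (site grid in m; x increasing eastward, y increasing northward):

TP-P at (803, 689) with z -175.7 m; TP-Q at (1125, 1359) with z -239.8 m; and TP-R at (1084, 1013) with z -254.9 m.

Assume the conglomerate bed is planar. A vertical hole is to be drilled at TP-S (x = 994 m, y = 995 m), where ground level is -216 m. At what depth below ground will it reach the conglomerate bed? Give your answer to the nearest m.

6 m

Let the plane be z = a·x + b·y + c.
TP-Q−TP-P: 322a + 670b = −64.1;  TP-R−TP-P: 281a + 324b = −79.2.
Solving gives a = −0.38474, b = 0.08923.
Then c = -175.7 − a·803 − b·689 = 71.76.
At (994, 995): z_contact = −382.4 + 88.8 + 71.76 = -221.9 m.
Depth below ground = -216 − (-221.9) = 6 m.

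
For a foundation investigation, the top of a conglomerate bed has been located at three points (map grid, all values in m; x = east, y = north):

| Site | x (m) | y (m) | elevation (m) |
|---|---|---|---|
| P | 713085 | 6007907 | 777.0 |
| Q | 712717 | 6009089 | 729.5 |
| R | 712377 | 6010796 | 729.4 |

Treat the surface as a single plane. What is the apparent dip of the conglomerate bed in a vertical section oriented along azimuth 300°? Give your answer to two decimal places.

15.34°

Let the plane be z = a·x + b·y + c.
Q−P: −368a + 1182b = −47.5;  R−P: −708a + 2889b = −47.6.
Solving gives a = 0.35778, b = 0.07120.
Unit vector along 300° is (sin 300°, cos 300°) = (-0.8660, 0.5000).
Slope in that direction = a·(-0.8660) + b·(0.5000) = −0.27424.
Apparent dip = arctan|0.27424| = 15.34° (true dip is 20.0°, so apparent ≤ true as expected).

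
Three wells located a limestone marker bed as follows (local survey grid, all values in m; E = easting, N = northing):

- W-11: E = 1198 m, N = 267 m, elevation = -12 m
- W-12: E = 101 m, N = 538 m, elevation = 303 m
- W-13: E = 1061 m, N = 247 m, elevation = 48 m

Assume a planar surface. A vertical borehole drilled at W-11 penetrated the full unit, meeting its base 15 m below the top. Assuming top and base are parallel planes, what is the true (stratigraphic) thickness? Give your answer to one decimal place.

13.2 m

Two edge vectors: W-11→W-12 = (-1097, 271, 315), W-11→W-13 = (-137, -20, 60).
Normal n = (W-11→W-12) × (W-11→W-13) = (22560, 22665, 59067).
So ∂z/∂E = −n_x/n_z = −0.38194 and ∂z/∂N = −n_y/n_z = −0.38372.
|∇z| = √(a²+b²) = 0.54140, so dip δ = arctan(0.54140) = 28.43°.
True thickness = vertical thickness × cos δ = 15 × cos 28.43° = 13.2 m.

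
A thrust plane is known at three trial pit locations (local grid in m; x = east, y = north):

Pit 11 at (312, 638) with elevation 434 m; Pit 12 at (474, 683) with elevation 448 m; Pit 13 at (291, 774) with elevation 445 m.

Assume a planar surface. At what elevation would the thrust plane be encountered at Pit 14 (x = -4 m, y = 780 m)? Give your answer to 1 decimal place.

427.5 m

Let the plane be z = a·x + b·y + c.
Pit 12−Pit 11: 162a + 45b = 14;  Pit 13−Pit 11: −21a + 136b = 11.
Solving gives a = 0.06132, b = 0.09035.
Then c = 434 − a·312 − b·638 = 357.22.
At (-4, 780): z = −0.2 + 70.5 + 357.22 = 427.5 m.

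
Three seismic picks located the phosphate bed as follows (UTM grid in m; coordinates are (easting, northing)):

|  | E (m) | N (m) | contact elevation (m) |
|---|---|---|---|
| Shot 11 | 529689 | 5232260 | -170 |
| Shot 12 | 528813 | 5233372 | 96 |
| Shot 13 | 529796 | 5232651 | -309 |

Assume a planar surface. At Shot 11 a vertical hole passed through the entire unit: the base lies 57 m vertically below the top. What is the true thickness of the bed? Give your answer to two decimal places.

48.97 m

Two edge vectors: Shot 11→Shot 12 = (-876, 1112, 266), Shot 11→Shot 13 = (107, 391, -139).
Normal n = (Shot 11→Shot 12) × (Shot 11→Shot 13) = (-258574, -93302, -461500).
So ∂z/∂E = −n_x/n_z = −0.56029 and ∂z/∂N = −n_y/n_z = −0.20217.
|∇z| = √(a²+b²) = 0.59565, so dip δ = arctan(0.59565) = 30.78°.
True thickness = vertical thickness × cos δ = 57 × cos 30.78° = 48.97 m.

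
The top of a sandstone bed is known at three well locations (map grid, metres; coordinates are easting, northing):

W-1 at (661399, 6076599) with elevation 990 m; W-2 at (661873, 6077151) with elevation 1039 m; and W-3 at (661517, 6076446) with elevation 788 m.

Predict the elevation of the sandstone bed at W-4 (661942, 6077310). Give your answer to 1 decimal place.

Let the plane be z = a·easting + b·northing + c.
W-2−W-1: 474a + 552b = 49;  W-3−W-1: 118a − 153b = −202.
Solving gives a = −0.755546354, b = 0.737552485.
Then c = 990 − a·661399 − b·6076599 = −3981103.09.
At (661942, 6077310): z = −500127.9 + 4482335.1 − 3981103.09 = 1104.1 m.

1104.1 m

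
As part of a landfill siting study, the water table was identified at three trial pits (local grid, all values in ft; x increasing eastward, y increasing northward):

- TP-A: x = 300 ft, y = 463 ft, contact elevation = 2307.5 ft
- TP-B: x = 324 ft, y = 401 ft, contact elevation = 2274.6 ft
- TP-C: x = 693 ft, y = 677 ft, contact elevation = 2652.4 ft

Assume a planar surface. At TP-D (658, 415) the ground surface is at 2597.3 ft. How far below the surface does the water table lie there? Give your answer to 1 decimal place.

150.3 ft

Two edge vectors: TP-A→TP-B = (24, -62, -32.9), TP-A→TP-C = (393, 214, 344.9).
Normal n = (TP-A→TP-B) × (TP-A→TP-C) = (-14343.2, -21207.3, 29502).
So ∂z/∂x = −n_x/n_z = 0.48618 and ∂z/∂y = −n_y/n_z = 0.71884.
Intercept c from TP-A: 2307.5 − 145.85 − 332.82 = 1828.82.
At (658, 415): z_contact = 319.90 + 298.32 + 1828.82 = 2447.05 ft.
Depth below ground = 2597.3 − 2447.05 = 150.3 ft.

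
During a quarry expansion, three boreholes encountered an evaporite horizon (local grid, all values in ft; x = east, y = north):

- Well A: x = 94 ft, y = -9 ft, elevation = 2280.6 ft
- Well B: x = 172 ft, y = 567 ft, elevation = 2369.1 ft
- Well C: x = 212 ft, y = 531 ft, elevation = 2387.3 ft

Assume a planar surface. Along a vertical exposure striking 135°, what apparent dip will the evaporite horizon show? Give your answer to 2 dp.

17.53°

Two edge vectors: Well A→Well B = (78, 576, 88.5), Well A→Well C = (118, 540, 106.7).
Normal n = (Well A→Well B) × (Well A→Well C) = (13669.2, 2120.4, -25848).
So ∂z/∂x = −n_x/n_z = 0.52883 and ∂z/∂y = −n_y/n_z = 0.08203.
Unit vector along 135° is (sin 135°, cos 135°) = (0.7071, -0.7071).
Slope in that direction = a·(0.7071) + b·(-0.7071) = 0.31593.
Apparent dip = arctan|0.31593| = 17.53° (true dip is 28.2°, so apparent ≤ true as expected).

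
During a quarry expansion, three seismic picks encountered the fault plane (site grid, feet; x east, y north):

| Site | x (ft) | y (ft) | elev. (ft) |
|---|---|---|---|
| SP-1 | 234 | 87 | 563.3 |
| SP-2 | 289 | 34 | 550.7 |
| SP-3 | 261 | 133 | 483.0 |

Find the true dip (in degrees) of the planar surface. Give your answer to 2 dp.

Two edge vectors: SP-1→SP-2 = (55, -53, -12.6), SP-1→SP-3 = (27, 46, -80.3).
Normal n = (SP-1→SP-2) × (SP-1→SP-3) = (4835.5, 4076.3, 3961).
So ∂z/∂x = −n_x/n_z = −1.22078 and ∂z/∂y = −n_y/n_z = −1.02911.
Gradient magnitude |∇z| = √(a² + b²) = √(1.49030 + 1.05906) = 1.59667.
True dip = arctan(1.59667) = 57.94°, dipping toward NE (azimuth ≈ 050°).

57.94°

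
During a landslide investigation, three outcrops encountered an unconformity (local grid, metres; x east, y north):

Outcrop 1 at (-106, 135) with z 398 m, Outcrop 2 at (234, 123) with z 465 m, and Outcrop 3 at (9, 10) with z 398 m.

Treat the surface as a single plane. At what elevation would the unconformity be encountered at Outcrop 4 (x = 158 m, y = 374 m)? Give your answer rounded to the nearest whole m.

Let the plane be z = a·x + b·y + c.
Outcrop 2−Outcrop 1: 340a − 12b = 67;  Outcrop 3−Outcrop 1: 115a − 125b = 0.
Solving gives a = 0.20367, b = 0.18738.
Then c = 398 − a·-106 − b·135 = 394.29.
At (158, 374): z = 32.2 + 70.1 + 394.29 = 496.6 m.

497 m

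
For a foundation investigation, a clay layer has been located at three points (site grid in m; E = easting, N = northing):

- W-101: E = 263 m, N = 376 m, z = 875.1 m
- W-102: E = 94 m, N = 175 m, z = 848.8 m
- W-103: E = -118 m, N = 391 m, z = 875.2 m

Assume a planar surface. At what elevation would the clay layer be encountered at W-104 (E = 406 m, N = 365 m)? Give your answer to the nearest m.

Two edge vectors: W-101→W-102 = (-169, -201, -26.3), W-101→W-103 = (-381, 15, 0.1).
Normal n = (W-101→W-102) × (W-101→W-103) = (374.4, 10037.2, -79116).
So ∂z/∂E = −n_x/n_z = 0.00473 and ∂z/∂N = −n_y/n_z = 0.12687.
Intercept c from W-101: 875.1 − 1.24 − 47.70 = 826.15.
At (406, 365): z = 1.9 + 46.3 + 826.15 = 874.4 m.

874 m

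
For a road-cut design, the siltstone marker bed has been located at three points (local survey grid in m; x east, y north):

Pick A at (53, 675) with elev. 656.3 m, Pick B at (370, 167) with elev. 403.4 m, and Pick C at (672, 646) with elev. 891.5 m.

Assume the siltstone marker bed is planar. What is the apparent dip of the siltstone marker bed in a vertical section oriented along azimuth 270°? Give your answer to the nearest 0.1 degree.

Let the plane be z = a·x + b·y + c.
Pick B−Pick A: 317a − 508b = −252.9;  Pick C−Pick A: 619a − 29b = 235.2.
Solving gives a = 0.41544, b = 0.75707.
Unit vector along 270° is (sin 270°, cos 270°) = (-1.0000, -0.0000).
Slope in that direction = a·(-1.0000) + b·(-0.0000) = −0.41544.
Apparent dip = arctan|0.41544| = 22.6° (true dip is 40.8°, so apparent ≤ true as expected).

22.6°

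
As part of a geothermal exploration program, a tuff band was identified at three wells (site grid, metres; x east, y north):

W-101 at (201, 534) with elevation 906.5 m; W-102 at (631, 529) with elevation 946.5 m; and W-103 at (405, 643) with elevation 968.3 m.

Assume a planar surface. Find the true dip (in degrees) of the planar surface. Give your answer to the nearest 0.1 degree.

21.6°

Two edge vectors: W-101→W-102 = (430, -5, 40), W-101→W-103 = (204, 109, 61.8).
Normal n = (W-101→W-102) × (W-101→W-103) = (-4669, -18414, 47890).
So ∂z/∂x = −n_x/n_z = 0.09749 and ∂z/∂y = −n_y/n_z = 0.38451.
Gradient magnitude |∇z| = √(a² + b²) = √(0.00951 + 0.14784) = 0.39667.
True dip = arctan(0.39667) = 21.6°, dipping toward SSW (azimuth ≈ 194°).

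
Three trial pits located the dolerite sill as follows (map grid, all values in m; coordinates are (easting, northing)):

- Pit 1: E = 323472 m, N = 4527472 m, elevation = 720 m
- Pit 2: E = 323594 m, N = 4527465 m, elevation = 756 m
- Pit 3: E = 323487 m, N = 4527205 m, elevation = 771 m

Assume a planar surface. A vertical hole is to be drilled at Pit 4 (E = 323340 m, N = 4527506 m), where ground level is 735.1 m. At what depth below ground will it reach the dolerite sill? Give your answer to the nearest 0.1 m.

58.7 m

Let the plane be z = a·E + b·N + c.
Pit 2−Pit 1: 122a − 7b = 36;  Pit 3−Pit 1: 15a − 267b = 51.
Solving gives a = 0.285041116, b = −0.174997690.
Then c = 720 − a·323472 − b·4527472 = 700814.32.
At (323340, 4527506): z_contact = 92165.19 − 792303.09 + 700814.32 = 676.42 m.
Depth below ground = 735.1 − 676.42 = 58.7 m.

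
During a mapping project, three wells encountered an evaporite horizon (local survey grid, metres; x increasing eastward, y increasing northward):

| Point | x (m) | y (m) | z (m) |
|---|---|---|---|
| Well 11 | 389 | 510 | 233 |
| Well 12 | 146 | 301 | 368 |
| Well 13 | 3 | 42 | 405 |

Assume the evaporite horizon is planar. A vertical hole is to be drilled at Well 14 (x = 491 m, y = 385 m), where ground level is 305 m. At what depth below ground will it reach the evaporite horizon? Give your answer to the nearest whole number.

195 m

Two edge vectors: Well 11→Well 12 = (-243, -209, 135), Well 11→Well 13 = (-386, -468, 172).
Normal n = (Well 11→Well 12) × (Well 11→Well 13) = (27232, -10314, 33050).
So ∂z/∂x = −n_x/n_z = −0.82396 and ∂z/∂y = −n_y/n_z = 0.31207.
Intercept c from Well 11: 233 + 320.52 − 159.16 = 394.36.
At (491, 385): z_contact = −404.6 + 120.1 + 394.36 = 109.9 m.
Depth below ground = 305 − 109.9 = 195 m.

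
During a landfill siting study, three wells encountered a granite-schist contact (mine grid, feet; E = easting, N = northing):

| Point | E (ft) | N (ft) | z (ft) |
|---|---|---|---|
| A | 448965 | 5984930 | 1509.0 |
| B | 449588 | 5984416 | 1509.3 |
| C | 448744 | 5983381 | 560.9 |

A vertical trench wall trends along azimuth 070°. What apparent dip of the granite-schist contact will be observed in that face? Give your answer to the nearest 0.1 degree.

31.5°

Two edge vectors: A→B = (623, -514, 0.3), A→C = (-221, -1549, -948.1).
Normal n = (A→B) × (A→C) = (487788.1, 590600, -1078621).
So ∂z/∂E = −n_x/n_z = 0.45223 and ∂z/∂N = −n_y/n_z = 0.54755.
Unit vector along 070° is (sin 70°, cos 70°) = (0.9397, 0.3420).
Slope in that direction = a·(0.9397) + b·(0.3420) = 0.61223.
Apparent dip = arctan|0.61223| = 31.5° (true dip is 35.4°, so apparent ≤ true as expected).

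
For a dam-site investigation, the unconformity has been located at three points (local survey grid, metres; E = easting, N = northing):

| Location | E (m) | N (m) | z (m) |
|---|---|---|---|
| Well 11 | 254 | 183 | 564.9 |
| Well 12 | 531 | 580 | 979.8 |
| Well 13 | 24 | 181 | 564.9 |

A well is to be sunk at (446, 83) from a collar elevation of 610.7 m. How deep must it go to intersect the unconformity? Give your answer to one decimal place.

152.7 m

Let the plane be z = a·E + b·N + c.
Well 12−Well 11: 277a + 397b = 414.9;  Well 13−Well 11: −230a − 2b = 0.
Solving gives a = −0.00914, b = 1.05147.
Then c = 564.9 − a·254 − b·183 = 374.80.
At (446, 83): z_contact = −4.08 + 87.27 + 374.80 = 458.00 m.
Depth below ground = 610.7 − 458.00 = 152.7 m.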